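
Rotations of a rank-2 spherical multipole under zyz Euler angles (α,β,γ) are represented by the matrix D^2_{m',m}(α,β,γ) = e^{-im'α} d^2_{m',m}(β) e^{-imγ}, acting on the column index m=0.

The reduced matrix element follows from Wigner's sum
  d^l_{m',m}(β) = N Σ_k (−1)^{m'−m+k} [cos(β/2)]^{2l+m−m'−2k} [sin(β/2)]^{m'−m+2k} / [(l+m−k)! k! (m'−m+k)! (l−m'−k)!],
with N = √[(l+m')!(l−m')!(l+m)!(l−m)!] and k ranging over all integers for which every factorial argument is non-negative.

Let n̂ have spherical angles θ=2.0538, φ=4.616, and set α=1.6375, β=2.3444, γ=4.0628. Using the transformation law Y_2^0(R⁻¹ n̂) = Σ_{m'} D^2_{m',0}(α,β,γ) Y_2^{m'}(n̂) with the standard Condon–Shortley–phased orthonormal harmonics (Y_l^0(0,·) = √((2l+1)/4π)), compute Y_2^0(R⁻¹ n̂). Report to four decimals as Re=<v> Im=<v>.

Re=-0.2299 Im=0.0000

Need the full column D^2_{m',0} for m'=−2..2 at α=1.6375, β=2.3444, γ=4.0628.
cos(β/2)=0.388125, sin(β/2)=0.921607
d^2_{-2,0}: single k=2 term ⇒ +0.313408;  D = -0.310623-0.041687i
d^2_{-1,0}: k∈[1..2] ⇒ +0.131989 -0.744191 = -0.612202;  D = +0.040806-0.610841i
d^2_{0,0}: k∈[0..2] ⇒ +0.022693 -0.511793 +0.721411 = +0.232310;  D = +0.232310+0.000000i
d^2_{1,0}: k∈[0..1] ⇒ -0.131989 +0.744191 = +0.612202;  D = -0.040806-0.610841i
d^2_{2,0}: single k=0 term ⇒ +0.313408;  D = -0.310623+0.041687i
Y_2^{m'}(θ=2.0538,φ=4.616) and Σ D·Y over m':
  (-0.3106-0.0417i)·(-0.2973-0.0580i)  (+0.0408-0.6108i)·(+0.0306-0.3163i)  (+0.2323+0.0000i)·(-0.1113+0.0000i)  (-0.0408-0.6108i)·(-0.0306-0.3163i)  (-0.3106+0.0417i)·(-0.2973+0.0580i)
Y_2^0(R⁻¹ n̂) = -0.229873+0.000000i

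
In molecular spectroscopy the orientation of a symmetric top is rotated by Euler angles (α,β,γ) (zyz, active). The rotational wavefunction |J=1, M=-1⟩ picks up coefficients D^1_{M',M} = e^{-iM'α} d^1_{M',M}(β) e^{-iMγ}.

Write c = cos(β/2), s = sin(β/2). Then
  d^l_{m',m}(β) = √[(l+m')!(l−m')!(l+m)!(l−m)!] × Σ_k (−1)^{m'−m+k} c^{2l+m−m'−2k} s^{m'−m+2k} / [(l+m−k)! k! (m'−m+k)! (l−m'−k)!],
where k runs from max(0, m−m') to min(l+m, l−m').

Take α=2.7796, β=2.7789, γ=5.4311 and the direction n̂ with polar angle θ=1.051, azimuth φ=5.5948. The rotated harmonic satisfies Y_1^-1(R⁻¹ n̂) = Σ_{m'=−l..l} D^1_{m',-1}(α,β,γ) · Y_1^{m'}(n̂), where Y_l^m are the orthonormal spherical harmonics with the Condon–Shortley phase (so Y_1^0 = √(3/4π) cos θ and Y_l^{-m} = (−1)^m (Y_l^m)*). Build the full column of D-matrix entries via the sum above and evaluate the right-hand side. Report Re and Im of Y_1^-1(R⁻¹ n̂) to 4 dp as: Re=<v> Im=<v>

Need the full column D^1_{m',-1} for m'=−1..1 at α=2.7796, β=2.7789, γ=5.4311.
cos(β/2)=0.180354, sin(β/2)=0.983602
d^1_{-1,-1}: single k=0 term ⇒ +0.032528;  D = -0.011359+0.030480i
d^1_{0,-1}: single k=0 term ⇒ -0.250877;  D = -0.165181+0.188823i
d^1_{1,-1}: single k=0 term ⇒ +0.967472;  D = -0.853591+0.455397i
Y_1^{m'}(θ=1.051,φ=5.5948) and Σ D·Y over m':
  (-0.0114+0.0305i)·(+0.2316+0.1905i)  (-0.1652+0.1888i)·(+0.2427+0.0000i)  (-0.8536+0.4554i)·(-0.2316+0.1905i)
Y_1^-1(R⁻¹ n̂) = +0.062393-0.217347i

Re=0.0624 Im=-0.2173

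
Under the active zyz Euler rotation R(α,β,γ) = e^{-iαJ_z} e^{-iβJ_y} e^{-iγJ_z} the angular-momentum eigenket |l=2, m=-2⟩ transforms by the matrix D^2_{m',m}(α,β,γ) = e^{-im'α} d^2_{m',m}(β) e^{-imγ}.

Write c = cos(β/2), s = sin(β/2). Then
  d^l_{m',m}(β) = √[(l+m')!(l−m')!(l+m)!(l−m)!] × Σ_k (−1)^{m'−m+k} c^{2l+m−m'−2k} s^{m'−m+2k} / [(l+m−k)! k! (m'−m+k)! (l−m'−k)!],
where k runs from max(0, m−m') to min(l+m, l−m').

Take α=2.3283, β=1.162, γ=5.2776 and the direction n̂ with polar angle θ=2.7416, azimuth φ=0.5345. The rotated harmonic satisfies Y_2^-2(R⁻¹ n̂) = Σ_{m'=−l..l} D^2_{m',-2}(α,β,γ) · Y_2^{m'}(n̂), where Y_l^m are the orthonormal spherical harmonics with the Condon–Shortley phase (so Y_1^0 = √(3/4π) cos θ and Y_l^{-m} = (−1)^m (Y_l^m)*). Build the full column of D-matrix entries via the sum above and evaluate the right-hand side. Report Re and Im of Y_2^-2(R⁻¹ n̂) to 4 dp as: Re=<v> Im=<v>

Re=0.1307 Im=-0.2808

Need the full column D^2_{m',-2} for m'=−2..2 at α=2.3283, β=1.162, γ=5.2776.
cos(β/2)=0.835914, sin(β/2)=0.548860
d^2_{-2,-2}: single k=0 term ⇒ +0.488255;  D = -0.429379+0.232436i
d^2_{-1,-2}: single k=0 term ⇒ -0.641175;  D = -0.609203-0.199944i
d^2_{0,-2}: single k=0 term ⇒ +0.515611;  D = -0.219794-0.466418i
d^2_{1,-2}: single k=0 term ⇒ -0.276425;  D = +0.100711-0.257425i
d^2_{2,-2}: single k=0 term ⇒ +0.090750;  D = +0.084121-0.034047i
Y_2^{m'}(θ=2.7416,φ=0.5345) and Σ D·Y over m':
  (-0.4294+0.2324i)·(+0.0282-0.0514i)  (-0.6092-0.1999i)·(-0.2384+0.1412i)  (-0.2198-0.4664i)·(+0.4873+0.0000i)  (+0.1007-0.2574i)·(+0.2384+0.1412i)  (+0.0841-0.0340i)·(+0.0282+0.0514i)
Y_2^-2(R⁻¹ n̂) = +0.130685-0.280809i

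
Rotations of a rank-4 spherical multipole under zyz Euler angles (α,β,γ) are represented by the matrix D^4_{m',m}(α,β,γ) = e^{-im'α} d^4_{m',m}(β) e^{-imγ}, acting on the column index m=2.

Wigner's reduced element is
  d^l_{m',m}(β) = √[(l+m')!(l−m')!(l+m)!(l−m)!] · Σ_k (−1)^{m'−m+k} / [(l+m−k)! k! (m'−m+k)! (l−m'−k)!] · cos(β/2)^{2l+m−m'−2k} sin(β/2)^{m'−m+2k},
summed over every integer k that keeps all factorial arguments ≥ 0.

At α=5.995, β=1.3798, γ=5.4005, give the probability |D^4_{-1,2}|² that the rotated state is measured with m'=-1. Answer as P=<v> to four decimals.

P=0.0137

First d^4_{-1,2}(β=1.3798), then the phase factors e^{-i(-1)α} and e^{-i(2)γ}:
Half-angle: c=0.771310, s=0.636460. N=√(6·120·720·2)=1018.233765
k: max(0,(2)−(-1))=3 … min(4+(2),4−(-1))=5
  k=3: (−1)^0·1018.2338/(72)·0.7713^5·0.6365^3 = +0.995342
  k=4: (−1)^1·1018.2338/(48)·0.7713^3·0.6365^5 = -1.016596
  k=5: (−1)^2·1018.2338/(240)·0.7713^1·0.6365^7 = +0.138440
d^4_{-1,2}(1.3798) = +0.995342 -1.016596 +0.138440 = +0.117187
|D^4_{-1,2}|² = |d^4_{-1,2}(β)|² = (+0.117187)² = 0.013733 (the z-rotation phases have unit modulus)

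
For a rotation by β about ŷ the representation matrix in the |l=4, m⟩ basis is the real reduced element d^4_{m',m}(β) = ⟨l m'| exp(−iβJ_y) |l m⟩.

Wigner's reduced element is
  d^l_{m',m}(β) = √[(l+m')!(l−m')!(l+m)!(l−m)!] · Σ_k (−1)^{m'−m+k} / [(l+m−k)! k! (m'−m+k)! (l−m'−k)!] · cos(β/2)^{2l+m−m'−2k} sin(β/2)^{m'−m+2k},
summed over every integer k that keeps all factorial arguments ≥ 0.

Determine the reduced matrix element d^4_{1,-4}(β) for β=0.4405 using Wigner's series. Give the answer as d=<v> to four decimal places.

d=-0.0035

d^4_{1,-4}(β=0.4405) via Wigner's sum:
With c≡cos(β/2)=0.975843 and s≡sin(β/2)=0.218474, N=[120·6·1·40320]^{1/2}=5387.986637
Admissible k: 0..0 (factorial args all ≥0)
  k=0: (−1)^5·5387.9866/(720)·0.9758^3·0.2185^5 = -0.003461
d^4_{1,-4}(0.4405) = -0.003461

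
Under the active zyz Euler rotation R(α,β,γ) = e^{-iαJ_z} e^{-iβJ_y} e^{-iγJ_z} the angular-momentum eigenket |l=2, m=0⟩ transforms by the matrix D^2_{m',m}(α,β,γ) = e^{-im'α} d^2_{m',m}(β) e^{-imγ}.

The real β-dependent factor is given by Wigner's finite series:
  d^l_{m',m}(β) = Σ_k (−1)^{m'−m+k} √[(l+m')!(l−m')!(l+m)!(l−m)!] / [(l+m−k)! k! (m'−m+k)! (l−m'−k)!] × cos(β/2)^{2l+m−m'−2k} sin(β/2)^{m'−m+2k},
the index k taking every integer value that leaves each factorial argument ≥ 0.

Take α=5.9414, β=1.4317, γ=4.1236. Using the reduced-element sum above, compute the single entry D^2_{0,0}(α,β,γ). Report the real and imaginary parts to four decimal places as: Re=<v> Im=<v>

Re=-0.4712 Im=0.0000

D^2_{0,0}(5.9414,1.4317,4.1236) = e^{-i·0·5.9414}·d^2_{0,0}(1.4317)·e^{-i·0·4.1236}. Compute d first:
c=cos(1.4317/2)=0.754536, s=sin(1.4317/2)=0.656259; N=√[2·2·2·2]=4.000000
k: max(0,(0)−(0))=0 … min(2+(0),2−(0))=2
  k=0: (−1)^0·4.0000/(4)·0.7545^4·0.6563^0 = +0.324130
  k=1: (−1)^1·4.0000/(1)·0.7545^2·0.6563^2 = -0.980777
  k=2: (−1)^2·4.0000/(4)·0.7545^0·0.6563^4 = +0.185482
d^2_{0,0}(1.4317) = +0.324130 -0.980777 +0.185482 = -0.471165
Phases: e^{-i·(0)·5.9414}=+1.000000+0.000000i, e^{-i·(0)·4.1236}=+1.000000+0.000000i ⇒ D=-0.471165+0.000000i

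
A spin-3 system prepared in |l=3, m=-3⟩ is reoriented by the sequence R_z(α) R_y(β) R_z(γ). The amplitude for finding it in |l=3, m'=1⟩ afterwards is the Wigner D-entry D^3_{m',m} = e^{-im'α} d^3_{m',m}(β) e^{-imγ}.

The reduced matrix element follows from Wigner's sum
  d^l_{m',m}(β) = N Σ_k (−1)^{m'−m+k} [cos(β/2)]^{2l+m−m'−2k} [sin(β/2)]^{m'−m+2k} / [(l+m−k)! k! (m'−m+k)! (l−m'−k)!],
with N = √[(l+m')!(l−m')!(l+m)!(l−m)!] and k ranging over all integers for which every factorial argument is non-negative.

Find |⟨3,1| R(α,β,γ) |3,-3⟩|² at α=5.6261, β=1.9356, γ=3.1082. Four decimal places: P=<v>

P=0.3286

First d^3_{1,-3}(β=1.9356), then the phase factors e^{-i(1)α} and e^{-i(-3)γ}:
Half-angle: c=0.567113, s=0.823640. N=√(24·2·1·720)=185.903201
Admissible k: 0..0 (factorial args all ≥0)
  k=0: (−1)^4·185.9032/(48)·0.5671^2·0.8236^4 = +0.573237
d^3_{1,-3}(1.9356) = +0.573237
|D^3_{1,-3}|² = |d^3_{1,-3}(β)|² = (+0.573237)² = 0.328601 (the z-rotation phases have unit modulus)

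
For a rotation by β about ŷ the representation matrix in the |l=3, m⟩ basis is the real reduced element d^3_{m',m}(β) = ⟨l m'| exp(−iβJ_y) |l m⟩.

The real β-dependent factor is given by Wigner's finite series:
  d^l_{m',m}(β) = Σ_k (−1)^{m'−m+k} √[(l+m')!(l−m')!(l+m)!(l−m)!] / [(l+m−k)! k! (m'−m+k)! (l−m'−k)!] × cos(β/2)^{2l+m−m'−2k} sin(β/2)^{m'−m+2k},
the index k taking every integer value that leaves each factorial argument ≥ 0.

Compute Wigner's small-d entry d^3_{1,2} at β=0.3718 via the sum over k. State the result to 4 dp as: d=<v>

d=0.4979

d^3_{1,2}(β=0.3718) via Wigner's sum:
With c≡cos(β/2)=0.982770 and s≡sin(β/2)=0.184831, N=[24·2·120·1]^{1/2}=75.894664
The bounds max(0,m−m')=1 and min(l+m,l−m')=2 give 2 terms
  k=1: (−1)^0·75.8947/(24)·0.9828^5·0.1848^1 = +0.535840
  k=2: (−1)^1·75.8947/(12)·0.9828^3·0.1848^3 = -0.037906
d^3_{1,2}(0.3718) = +0.535840 -0.037906 = +0.497934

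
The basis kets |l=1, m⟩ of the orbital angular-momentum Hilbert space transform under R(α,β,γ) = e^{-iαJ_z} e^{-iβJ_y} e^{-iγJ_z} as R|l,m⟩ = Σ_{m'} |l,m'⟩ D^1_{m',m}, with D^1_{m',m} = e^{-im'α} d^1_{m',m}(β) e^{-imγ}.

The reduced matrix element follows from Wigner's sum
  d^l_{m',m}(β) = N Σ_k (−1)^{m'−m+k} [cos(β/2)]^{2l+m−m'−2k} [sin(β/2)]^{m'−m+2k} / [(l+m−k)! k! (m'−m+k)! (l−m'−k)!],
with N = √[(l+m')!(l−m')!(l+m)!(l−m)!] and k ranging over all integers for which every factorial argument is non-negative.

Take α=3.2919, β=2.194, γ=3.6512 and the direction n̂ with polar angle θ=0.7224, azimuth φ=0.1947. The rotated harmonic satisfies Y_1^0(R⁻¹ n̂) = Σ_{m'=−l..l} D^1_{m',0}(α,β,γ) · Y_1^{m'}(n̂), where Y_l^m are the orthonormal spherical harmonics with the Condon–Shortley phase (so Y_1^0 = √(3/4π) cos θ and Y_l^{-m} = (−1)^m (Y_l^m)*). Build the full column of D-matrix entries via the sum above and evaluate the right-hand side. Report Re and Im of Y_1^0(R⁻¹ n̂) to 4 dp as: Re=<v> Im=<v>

Need the full column D^1_{m',0} for m'=−1..1 at α=3.2919, β=2.194, γ=3.6512.
cos(β/2)=0.456268, sin(β/2)=0.889843
d^1_{-1,0}: single k=1 term ⇒ +0.574180;  D = -0.567706-0.085979i
d^1_{0,0}: k∈[0..1] ⇒ +0.208180 -0.791820 = -0.583640;  D = -0.583640+0.000000i
d^1_{1,0}: single k=0 term ⇒ -0.574180;  D = +0.567706-0.085979i
Y_1^{m'}(θ=0.7224,φ=0.1947) and Σ D·Y over m':
  (-0.5677-0.0860i)·(+0.2241-0.0442i)  (-0.5836+0.0000i)·(+0.3666+0.0000i)  (+0.5677-0.0860i)·(-0.2241-0.0442i)
Y_1^0(R⁻¹ n̂) = -0.476007+0.000000i

Re=-0.4760 Im=0.0000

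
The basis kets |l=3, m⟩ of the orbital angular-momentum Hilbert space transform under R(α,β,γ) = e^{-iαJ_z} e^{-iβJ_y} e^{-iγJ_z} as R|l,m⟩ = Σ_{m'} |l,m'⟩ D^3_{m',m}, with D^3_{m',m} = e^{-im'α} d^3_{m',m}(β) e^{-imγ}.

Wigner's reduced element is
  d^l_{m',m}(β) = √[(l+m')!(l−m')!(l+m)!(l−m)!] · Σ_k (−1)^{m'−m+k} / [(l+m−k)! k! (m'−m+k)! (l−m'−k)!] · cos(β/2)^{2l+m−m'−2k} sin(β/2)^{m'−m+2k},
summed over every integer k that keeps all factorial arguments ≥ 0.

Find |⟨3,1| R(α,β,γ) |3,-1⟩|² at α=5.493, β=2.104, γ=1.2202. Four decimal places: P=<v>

Split into d^3_{1,-1}(β=2.104) × two z-phases.
c=cos(2.104/2)=0.495835, s=sin(2.104/2)=0.868417; N=√[24·2·2·24]=48.000000
Admissible k: 0..2 (factorial args all ≥0)
  k=0: (−1)^2·48.0000/(8)·0.4958^4·0.8684^2 = +0.273500
  k=1: (−1)^3·48.0000/(6)·0.4958^2·0.8684^4 = -1.118606
  k=2: (−1)^4·48.0000/(48)·0.4958^0·0.8684^6 = +0.428913
d^3_{1,-1}(2.104) = +0.273500 -1.118606 +0.428913 = -0.416194
|D^3_{1,-1}|² = |d^3_{1,-1}(β)|² = (-0.416194)² = 0.173217 (the z-rotation phases have unit modulus)

P=0.1732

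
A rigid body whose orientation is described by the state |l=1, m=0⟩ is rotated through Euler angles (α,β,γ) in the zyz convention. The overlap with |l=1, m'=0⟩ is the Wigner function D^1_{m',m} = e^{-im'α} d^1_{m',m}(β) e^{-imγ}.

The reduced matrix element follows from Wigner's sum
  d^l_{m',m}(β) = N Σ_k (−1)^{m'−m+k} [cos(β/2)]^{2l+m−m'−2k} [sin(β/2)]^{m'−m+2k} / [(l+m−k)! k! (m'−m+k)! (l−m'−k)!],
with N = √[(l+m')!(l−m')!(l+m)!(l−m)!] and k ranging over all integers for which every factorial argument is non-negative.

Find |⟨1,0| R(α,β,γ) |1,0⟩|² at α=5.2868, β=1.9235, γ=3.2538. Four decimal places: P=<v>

D^1_{0,0}(5.2868,1.9235,3.2538) = e^{-i·0·5.2868}·d^1_{0,0}(1.9235)·e^{-i·0·3.2538}. Compute d first:
c=cos(1.9235/2)=0.572086, s=sin(1.9235/2)=0.820194; N=√[1·1·1·1]=1.000000
k: max(0,(0)−(0))=0 … min(1+(0),1−(0))=1
  k=0: (−1)^0·1.0000/(1)·0.5721^2·0.8202^0 = +0.327282
  k=1: (−1)^1·1.0000/(1)·0.5721^0·0.8202^2 = -0.672718
d^1_{0,0}(1.9235) = +0.327282 -0.672718 = -0.345436
|D^1_{0,0}|² = |d^1_{0,0}(β)|² = (-0.345436)² = 0.119326 (the z-rotation phases have unit modulus)

P=0.1193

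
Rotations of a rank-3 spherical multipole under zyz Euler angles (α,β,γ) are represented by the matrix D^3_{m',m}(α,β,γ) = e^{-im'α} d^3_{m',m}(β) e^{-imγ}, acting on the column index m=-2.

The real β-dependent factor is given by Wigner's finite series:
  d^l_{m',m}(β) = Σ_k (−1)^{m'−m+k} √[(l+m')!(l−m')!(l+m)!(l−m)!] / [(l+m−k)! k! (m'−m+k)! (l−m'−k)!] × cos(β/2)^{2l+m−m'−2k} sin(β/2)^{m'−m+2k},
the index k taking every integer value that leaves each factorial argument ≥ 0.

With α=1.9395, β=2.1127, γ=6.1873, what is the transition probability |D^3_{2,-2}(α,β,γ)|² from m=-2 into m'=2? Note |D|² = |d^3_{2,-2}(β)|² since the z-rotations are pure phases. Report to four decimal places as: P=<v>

D^3_{2,-2}(1.9395,2.1127,6.1873) = e^{-i·2·1.9395}·d^3_{2,-2}(2.1127)·e^{-i·-2·6.1873}. Compute d first:
With c≡cos(β/2)=0.492053 and s≡sin(β/2)=0.870565, N=[120·1·1·120]^{1/2}=120.000000
The bounds max(0,m−m')=0 and min(l+m,l−m')=1 give 2 terms
  k=0: (−1)^4·120.0000/(24)·0.4921^2·0.8706^4 = +0.695343
  k=1: (−1)^5·120.0000/(120)·0.4921^0·0.8706^6 = -0.435319
d^3_{2,-2}(2.1127) = +0.695343 -0.435319 = +0.260023
|D^3_{2,-2}|² = |d^3_{2,-2}(β)|² = (+0.260023)² = 0.067612 (the z-rotation phases have unit modulus)

P=0.0676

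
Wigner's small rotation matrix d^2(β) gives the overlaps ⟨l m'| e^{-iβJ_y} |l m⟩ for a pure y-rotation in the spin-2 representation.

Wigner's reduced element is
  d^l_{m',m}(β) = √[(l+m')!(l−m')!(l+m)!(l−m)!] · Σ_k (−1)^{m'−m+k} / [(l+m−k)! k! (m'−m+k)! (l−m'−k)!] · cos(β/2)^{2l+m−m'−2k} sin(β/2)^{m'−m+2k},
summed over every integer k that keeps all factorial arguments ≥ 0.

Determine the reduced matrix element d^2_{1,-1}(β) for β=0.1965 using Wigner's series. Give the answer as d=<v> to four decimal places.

d^2_{1,-1}(β=0.1965) via Wigner's sum:
Half-angle: c=0.995177, s=0.098092. N=√(6·1·1·6)=6.000000
Admissible k: 0..1 (factorial args all ≥0)
  k=0: (−1)^2·6.0000/(2)·0.9952^2·0.0981^2 = +0.028588
  k=1: (−1)^3·6.0000/(6)·0.9952^0·0.0981^4 = -0.000093
d^2_{1,-1}(0.1965) = +0.028588 -0.000093 = +0.028496

d=0.0285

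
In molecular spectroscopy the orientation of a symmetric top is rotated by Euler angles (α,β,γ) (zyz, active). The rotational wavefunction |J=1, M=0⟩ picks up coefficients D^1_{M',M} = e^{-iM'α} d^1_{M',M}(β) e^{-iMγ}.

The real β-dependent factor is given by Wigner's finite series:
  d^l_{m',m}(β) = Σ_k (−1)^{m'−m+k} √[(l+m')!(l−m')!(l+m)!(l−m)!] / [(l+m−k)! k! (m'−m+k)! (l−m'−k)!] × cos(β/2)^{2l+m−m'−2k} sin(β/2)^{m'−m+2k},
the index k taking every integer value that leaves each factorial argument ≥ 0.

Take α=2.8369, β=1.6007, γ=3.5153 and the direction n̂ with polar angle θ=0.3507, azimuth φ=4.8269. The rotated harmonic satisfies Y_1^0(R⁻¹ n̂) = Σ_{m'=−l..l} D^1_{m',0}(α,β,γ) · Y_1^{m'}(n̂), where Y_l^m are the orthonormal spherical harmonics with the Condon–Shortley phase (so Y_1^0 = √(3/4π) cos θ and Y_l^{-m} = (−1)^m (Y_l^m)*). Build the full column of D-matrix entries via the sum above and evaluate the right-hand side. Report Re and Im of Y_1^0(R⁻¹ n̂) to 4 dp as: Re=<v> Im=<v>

Need the full column D^1_{m',0} for m'=−1..1 at α=2.8369, β=1.6007, γ=3.5153.
cos(β/2)=0.696456, sin(β/2)=0.717600
d^1_{-1,0}: single k=1 term ⇒ +0.706791;  D = -0.674235+0.212037i
d^1_{0,0}: k∈[0..1] ⇒ +0.485050 -0.514950 = -0.029899;  D = -0.029899+0.000000i
d^1_{1,0}: single k=0 term ⇒ -0.706791;  D = +0.674235+0.212037i
Y_1^{m'}(θ=0.3507,φ=4.8269) and Σ D·Y over m':
  (-0.6742+0.2120i)·(+0.0136+0.1179i)  (-0.0299+0.0000i)·(+0.4589+0.0000i)  (+0.6742+0.2120i)·(-0.0136+0.1179i)
Y_1^0(R⁻¹ n̂) = -0.082014+0.000000i

Re=-0.0820 Im=0.0000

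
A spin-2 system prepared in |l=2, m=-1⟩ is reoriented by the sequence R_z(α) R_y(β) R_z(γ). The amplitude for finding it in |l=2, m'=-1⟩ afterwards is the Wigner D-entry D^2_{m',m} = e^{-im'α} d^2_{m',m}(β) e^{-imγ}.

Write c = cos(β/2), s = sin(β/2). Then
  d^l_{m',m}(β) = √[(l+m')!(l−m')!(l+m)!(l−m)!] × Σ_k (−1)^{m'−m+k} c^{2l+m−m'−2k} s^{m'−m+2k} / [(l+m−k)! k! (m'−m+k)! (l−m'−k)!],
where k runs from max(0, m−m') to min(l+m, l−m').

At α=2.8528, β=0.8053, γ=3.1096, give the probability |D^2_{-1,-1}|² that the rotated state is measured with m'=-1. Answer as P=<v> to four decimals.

P=0.1066

Split into d^2_{-1,-1}(β=0.8053) × two z-phases.
With c≡cos(β/2)=0.920026 and s≡sin(β/2)=0.391858, N=[1·6·1·6]^{1/2}=6.000000
k: max(0,(-1)−(-1))=0 … min(2+(-1),2−(-1))=1
  k=0: (−1)^0·6.0000/(6)·0.9200^4·0.3919^0 = +0.716473
  k=1: (−1)^1·6.0000/(2)·0.9200^2·0.3919^2 = -0.389922
d^2_{-1,-1}(0.8053) = +0.716473 -0.389922 = +0.326551
|D^2_{-1,-1}|² = |d^2_{-1,-1}(β)|² = (+0.326551)² = 0.106635 (the z-rotation phases have unit modulus)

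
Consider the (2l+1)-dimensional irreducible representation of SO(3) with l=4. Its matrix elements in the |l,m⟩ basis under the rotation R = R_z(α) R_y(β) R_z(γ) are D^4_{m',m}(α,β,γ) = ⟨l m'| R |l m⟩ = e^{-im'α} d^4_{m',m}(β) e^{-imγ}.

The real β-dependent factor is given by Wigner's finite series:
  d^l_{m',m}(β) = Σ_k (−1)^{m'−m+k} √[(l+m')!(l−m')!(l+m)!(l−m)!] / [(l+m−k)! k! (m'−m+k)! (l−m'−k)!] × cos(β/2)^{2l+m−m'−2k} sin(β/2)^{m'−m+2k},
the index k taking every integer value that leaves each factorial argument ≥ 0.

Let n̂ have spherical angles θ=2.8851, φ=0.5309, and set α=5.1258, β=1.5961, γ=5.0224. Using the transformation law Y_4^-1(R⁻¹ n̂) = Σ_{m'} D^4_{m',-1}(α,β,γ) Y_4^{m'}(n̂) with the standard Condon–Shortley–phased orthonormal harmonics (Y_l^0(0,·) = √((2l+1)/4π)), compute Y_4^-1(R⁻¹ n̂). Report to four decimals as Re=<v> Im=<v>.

Need the full column D^4_{m',-1} for m'=−4..4 at α=5.1258, β=1.5961, γ=5.0224.
cos(β/2)=0.698104, sin(β/2)=0.715996
d^4_{-4,-1}: single k=3 term ⇒ +0.455436;  D = +0.420740+0.174355i
d^4_{-3,-1}: k∈[2..3] ⇒ +0.470992 -0.825739 = -0.354747;  D = -0.007290-0.354672i
d^4_{-2,-1}: k∈[1..3] ⇒ +0.245465 -1.291040 +0.905377 = -0.140199;  D = +0.127203-0.058949i
d^4_{-1,-1}: k∈[0..3] ⇒ +0.056411 -0.890091 +1.872600 -0.656606 = +0.382315;  D = -0.286562-0.253075i
d^4_{0,-1}: k∈[0..3] ⇒ -0.258742 +1.633051 -1.717831 +0.301169 = -0.042354;  D = -0.012921+0.040335i
d^4_{1,-1}: k∈[0..3] ⇒ +0.593394 -1.872600 +0.984909 -0.069069 = -0.363367;  D = -0.361427+0.037505i
d^4_{2,-1}: k∈[0..2] ⇒ -0.860693 +1.358065 -0.285714 = +0.211658;  D = +0.104582+0.184015i
d^4_{3,-1}: k∈[0..1] ⇒ +0.825739 -0.521165 = +0.304574;  D = -0.182031+0.244193i
d^4_{4,-1}: single k=0 term ⇒ -0.479080;  D = +0.466772+0.107896i
Y_4^{m'}(θ=2.8851,φ=0.5309) and Σ D·Y over m':
  (+0.4207+0.1744i)·(-0.0010-0.0016i)  (-0.0073-0.3547i)·(+0.0004+0.0198i)  (+0.1272-0.0589i)·(+0.0582-0.1043i)  (-0.2866-0.2531i)·(-0.3553+0.2086i)  (-0.0129+0.0403i)·(+0.5893+0.0000i)  (-0.3614+0.0375i)·(+0.3553+0.2086i)  (+0.1046+0.1840i)·(+0.0582+0.1043i)  (-0.1820+0.2442i)·(-0.0004+0.0198i)  (+0.4668+0.1079i)·(-0.0010+0.0016i)
Y_4^-1(R⁻¹ n̂) = +0.000412-0.007445i

Re=0.0004 Im=-0.0074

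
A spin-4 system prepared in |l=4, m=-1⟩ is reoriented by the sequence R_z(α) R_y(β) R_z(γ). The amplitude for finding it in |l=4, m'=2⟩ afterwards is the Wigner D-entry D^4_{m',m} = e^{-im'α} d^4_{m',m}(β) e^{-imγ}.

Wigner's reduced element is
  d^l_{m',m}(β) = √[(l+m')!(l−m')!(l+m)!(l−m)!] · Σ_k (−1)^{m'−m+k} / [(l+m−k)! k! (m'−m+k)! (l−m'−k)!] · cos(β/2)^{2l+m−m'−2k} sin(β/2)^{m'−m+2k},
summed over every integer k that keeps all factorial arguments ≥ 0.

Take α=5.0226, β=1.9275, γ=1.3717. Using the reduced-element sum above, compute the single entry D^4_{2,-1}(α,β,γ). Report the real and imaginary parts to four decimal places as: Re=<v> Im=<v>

First d^4_{2,-1}(β=1.9275), then the phase factors e^{-i(2)α} and e^{-i(-1)γ}:
c=cos(1.9275/2)=0.570444, s=sin(1.9275/2)=0.821337; N=√[720·2·6·120]=1018.233765
k∈{0,1,2} keeps every argument non-negative
  k=0: (−1)^3·1018.2338/(72)·0.5704^5·0.8213^3 = -0.473308
  k=1: (−1)^4·1018.2338/(48)·0.5704^3·0.8213^5 = +1.471807
  k=2: (−1)^5·1018.2338/(240)·0.5704^1·0.8213^7 = -0.610235
d^4_{2,-1}(1.9275) = -0.473308 +1.471807 -0.610235 = +0.388265
D = (-0.813633+0.581379i)·(+0.388265)·(+0.197784+0.980246i) = -0.283750-0.265019i

Re=-0.2838 Im=-0.2650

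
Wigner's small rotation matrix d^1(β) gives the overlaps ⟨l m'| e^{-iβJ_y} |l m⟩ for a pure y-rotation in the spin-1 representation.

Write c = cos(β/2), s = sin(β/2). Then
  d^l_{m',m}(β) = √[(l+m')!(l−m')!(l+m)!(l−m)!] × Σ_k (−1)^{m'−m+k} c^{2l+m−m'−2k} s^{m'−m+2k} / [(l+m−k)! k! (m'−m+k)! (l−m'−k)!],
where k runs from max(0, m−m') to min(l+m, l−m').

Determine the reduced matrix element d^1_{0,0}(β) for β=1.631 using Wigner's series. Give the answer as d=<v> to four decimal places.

d=-0.0602

d^1_{0,0}(β=1.631) via Wigner's sum:
Half-angle: c=0.685504, s=0.728068. N=√(1·1·1·1)=1.000000
k∈{0,1} keeps every argument non-negative
  k=0: (−1)^0·1.0000/(1)·0.6855^2·0.7281^0 = +0.469916
  k=1: (−1)^1·1.0000/(1)·0.6855^0·0.7281^2 = -0.530084
d^1_{0,0}(1.631) = +0.469916 -0.530084 = -0.060167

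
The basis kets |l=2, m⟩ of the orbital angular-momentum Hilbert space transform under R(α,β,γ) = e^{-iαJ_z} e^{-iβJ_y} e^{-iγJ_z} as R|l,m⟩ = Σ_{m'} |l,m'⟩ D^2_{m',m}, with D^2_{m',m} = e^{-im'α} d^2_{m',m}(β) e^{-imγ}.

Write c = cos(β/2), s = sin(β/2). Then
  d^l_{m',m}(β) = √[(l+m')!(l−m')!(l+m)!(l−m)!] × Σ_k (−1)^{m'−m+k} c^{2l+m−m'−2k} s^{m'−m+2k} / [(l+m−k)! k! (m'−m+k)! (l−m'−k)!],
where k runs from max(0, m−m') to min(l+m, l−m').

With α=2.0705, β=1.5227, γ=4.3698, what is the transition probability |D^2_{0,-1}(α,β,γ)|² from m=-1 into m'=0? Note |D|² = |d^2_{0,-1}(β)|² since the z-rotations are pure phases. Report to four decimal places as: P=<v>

D^2_{0,-1}(2.0705,1.5227,4.3698) = e^{-i·0·2.0705}·d^2_{0,-1}(1.5227)·e^{-i·-1·4.3698}. Compute d first:
Half-angle: c=0.723905, s=0.689899. N=√(2·2·1·6)=4.898979
k: max(0,(-1)−(0))=0 … min(2+(-1),2−(0))=1
  k=0: (−1)^1·4.8990/(2)·0.7239^3·0.6899^1 = -0.641072
  k=1: (−1)^2·4.8990/(2)·0.7239^1·0.6899^3 = +0.582257
d^2_{0,-1}(1.5227) = -0.641072 +0.582257 = -0.058815
|D^2_{0,-1}|² = |d^2_{0,-1}(β)|² = (-0.058815)² = 0.003459 (the z-rotation phases have unit modulus)

P=0.0035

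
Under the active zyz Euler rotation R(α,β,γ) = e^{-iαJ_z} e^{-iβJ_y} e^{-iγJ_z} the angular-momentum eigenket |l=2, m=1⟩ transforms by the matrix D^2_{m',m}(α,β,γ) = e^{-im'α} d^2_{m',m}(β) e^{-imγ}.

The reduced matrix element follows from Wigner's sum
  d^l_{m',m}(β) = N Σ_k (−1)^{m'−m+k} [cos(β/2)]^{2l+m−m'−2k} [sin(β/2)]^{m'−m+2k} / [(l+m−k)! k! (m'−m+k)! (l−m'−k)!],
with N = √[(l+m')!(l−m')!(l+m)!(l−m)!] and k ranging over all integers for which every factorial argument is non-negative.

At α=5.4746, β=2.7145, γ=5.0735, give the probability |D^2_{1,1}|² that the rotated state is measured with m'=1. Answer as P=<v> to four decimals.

P=0.0160

Split into d^2_{1,1}(β=2.7145) × two z-phases.
With c≡cos(β/2)=0.211927 and s≡sin(β/2)=0.977285, N=[6·1·6·1]^{1/2}=6.000000
k∈{0,1} keeps every argument non-negative
  k=0: (−1)^0·6.0000/(6)·0.2119^4·0.9773^0 = +0.002017
  k=1: (−1)^1·6.0000/(2)·0.2119^2·0.9773^2 = -0.128688
d^2_{1,1}(2.7145) = +0.002017 -0.128688 = -0.126670
|D^2_{1,1}|² = |d^2_{1,1}(β)|² = (-0.126670)² = 0.016045 (the z-rotation phases have unit modulus)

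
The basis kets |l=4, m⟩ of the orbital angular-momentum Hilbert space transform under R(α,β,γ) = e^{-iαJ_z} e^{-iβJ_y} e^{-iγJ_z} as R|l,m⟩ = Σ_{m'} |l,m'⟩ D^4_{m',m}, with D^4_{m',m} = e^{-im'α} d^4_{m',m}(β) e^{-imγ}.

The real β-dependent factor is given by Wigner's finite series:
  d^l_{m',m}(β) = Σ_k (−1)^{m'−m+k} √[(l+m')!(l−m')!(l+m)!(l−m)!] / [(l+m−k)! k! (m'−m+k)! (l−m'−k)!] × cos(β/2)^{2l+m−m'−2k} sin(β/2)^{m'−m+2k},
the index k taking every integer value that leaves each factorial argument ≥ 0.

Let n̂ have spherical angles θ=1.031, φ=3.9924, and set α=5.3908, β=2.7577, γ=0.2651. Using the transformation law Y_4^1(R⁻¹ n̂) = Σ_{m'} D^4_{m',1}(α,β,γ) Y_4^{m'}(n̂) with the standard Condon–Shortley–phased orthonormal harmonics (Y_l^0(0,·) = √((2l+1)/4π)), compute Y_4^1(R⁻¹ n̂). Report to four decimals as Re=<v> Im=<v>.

Need the full column D^4_{m',1} for m'=−4..4 at α=5.3908, β=2.7577, γ=0.2651.
cos(β/2)=0.190770, sin(β/2)=0.981635
d^4_{-4,1}: single k=5 term ⇒ +0.047356;  D = -0.036431+0.030255i
d^4_{-3,1}: k∈[4..5] ⇒ +0.016269 -0.258458 = -0.242189;  D = +0.237393+0.047958i
d^4_{-2,1}: k∈[3..5] ⇒ +0.003380 -0.134241 +0.710879 = +0.580018;  D = -0.267364-0.514721i
d^4_{-1,1}: k∈[2..5] ⇒ +0.000464 -0.036894 +0.488439 -0.862183 = -0.410174;  D = -0.164744+0.375636i
d^4_{0,1}: k∈[1..4] ⇒ +0.000040 -0.006413 +0.169803 -0.749332 = -0.585902;  D = -0.565434+0.153510i
d^4_{1,1}: k∈[0..3] ⇒ +0.000002 -0.000697 +0.036894 -0.325626 = -0.289427;  D = -0.234327-0.169879i
d^4_{2,1}: k∈[0..2] ⇒ -0.000038 +0.005070 -0.089494 = -0.084462;  D = -0.004316-0.084352i
d^4_{3,1}: k∈[0..1] ⇒ +0.000369 -0.016269 = -0.015900;  D = +0.011853-0.010598i
d^4_{4,1}: single k=0 term ⇒ -0.001789;  D = +0.001765+0.000290i
Y_4^{m'}(θ=1.031,φ=3.9924) and Σ D·Y over m':
  (-0.0364+0.0303i)·(-0.2315+0.0620i)  (+0.2374+0.0480i)·(+0.3376+0.2256i)  (-0.2674-0.5147i)·(-0.0273-0.2072i)  (-0.1647+0.3756i)·(+0.1583-0.1805i)  (-0.5654+0.1535i)·(-0.2626+0.0000i)  (-0.2343-0.1699i)·(-0.1583-0.1805i)  (-0.0043-0.0844i)·(-0.0273+0.2072i)  (+0.0119-0.0106i)·(-0.3376+0.2256i)  (+0.0018+0.0003i)·(-0.2315-0.0620i)
Y_4^1(R⁻¹ n̂) = +0.188739+0.255470i

Re=0.1887 Im=0.2555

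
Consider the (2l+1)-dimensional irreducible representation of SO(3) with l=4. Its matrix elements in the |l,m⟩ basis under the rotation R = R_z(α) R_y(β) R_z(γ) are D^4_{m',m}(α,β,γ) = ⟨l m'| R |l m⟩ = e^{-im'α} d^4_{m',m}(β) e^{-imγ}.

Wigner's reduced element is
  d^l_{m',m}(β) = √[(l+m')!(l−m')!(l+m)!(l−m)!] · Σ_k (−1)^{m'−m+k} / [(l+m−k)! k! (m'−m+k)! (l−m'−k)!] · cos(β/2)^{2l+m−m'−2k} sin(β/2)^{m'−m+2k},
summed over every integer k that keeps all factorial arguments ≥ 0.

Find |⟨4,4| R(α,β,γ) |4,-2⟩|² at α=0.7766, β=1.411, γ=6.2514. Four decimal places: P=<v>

D^4_{4,-2}(0.7766,1.411,6.2514) = e^{-i·4·0.7766}·d^4_{4,-2}(1.411)·e^{-i·-2·6.2514}. Compute d first:
c=cos(1.411/2)=0.761287, s=sin(1.411/2)=0.648415; N=√[40320·1·2·720]=7619.763776
Admissible k: 0..0 (factorial args all ≥0)
  k=0: (−1)^6·7619.7638/(1440)·0.7613^2·0.6484^6 = +0.227925
d^4_{4,-2}(1.411) = +0.227925
|D^4_{4,-2}|² = |d^4_{4,-2}(β)|² = (+0.227925)² = 0.051950 (the z-rotation phases have unit modulus)

P=0.0520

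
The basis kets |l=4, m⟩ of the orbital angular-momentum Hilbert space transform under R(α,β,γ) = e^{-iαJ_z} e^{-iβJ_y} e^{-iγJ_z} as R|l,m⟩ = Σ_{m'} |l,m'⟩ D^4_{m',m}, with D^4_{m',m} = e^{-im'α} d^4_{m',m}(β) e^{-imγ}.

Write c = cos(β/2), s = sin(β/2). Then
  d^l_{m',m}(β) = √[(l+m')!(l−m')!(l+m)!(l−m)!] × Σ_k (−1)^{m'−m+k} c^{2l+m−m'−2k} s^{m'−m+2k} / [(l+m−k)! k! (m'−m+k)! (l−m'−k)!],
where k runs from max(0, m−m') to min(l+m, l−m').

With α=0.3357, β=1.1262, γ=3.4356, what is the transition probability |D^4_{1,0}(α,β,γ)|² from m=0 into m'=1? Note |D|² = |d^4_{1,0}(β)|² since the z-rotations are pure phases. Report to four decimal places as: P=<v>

P=0.1370

D^4_{1,0}(0.3357,1.1262,3.4356) = e^{-i·1·0.3357}·d^4_{1,0}(1.1262)·e^{-i·0·3.4356}. Compute d first:
Half-angle: c=0.845604, s=0.533810. N=√(120·6·24·24)=643.987578
k∈{0,1,2,3} keeps every argument non-negative
  k=0: (−1)^1·643.9876/(144)·0.8456^7·0.5338^1 = -0.738027
  k=1: (−1)^2·643.9876/(24)·0.8456^5·0.5338^3 = +1.764667
  k=2: (−1)^3·643.9876/(24)·0.8456^3·0.5338^5 = -0.703237
  k=3: (−1)^4·643.9876/(144)·0.8456^1·0.5338^7 = +0.046708
d^4_{1,0}(1.1262) = -0.738027 +1.764667 -0.703237 +0.046708 = +0.370110
|D^4_{1,0}|² = |d^4_{1,0}(β)|² = (+0.370110)² = 0.136982 (the z-rotation phases have unit modulus)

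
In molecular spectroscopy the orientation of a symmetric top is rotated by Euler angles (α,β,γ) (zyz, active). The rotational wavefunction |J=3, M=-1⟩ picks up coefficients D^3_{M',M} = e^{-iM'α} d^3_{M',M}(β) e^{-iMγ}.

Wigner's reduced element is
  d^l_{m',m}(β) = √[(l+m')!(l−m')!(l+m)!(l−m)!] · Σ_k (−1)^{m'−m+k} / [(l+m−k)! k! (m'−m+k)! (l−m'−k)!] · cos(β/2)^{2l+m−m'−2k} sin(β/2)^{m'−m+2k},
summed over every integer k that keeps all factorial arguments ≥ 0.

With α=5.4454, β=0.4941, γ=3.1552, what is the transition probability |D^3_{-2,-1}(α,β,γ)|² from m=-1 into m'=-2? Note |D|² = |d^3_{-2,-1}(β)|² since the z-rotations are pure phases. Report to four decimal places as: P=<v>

Split into d^3_{-2,-1}(β=0.4941) × two z-phases.
With c≡cos(β/2)=0.969638 and s≡sin(β/2)=0.244545, N=[1·120·2·24]^{1/2}=75.894664
k: max(0,(-1)−(-2))=1 … min(3+(-1),3−(-2))=2
  k=1: (−1)^0·75.8947/(24)·0.9696^5·0.2445^1 = +0.662836
  k=2: (−1)^1·75.8947/(12)·0.9696^3·0.2445^3 = -0.084320
d^3_{-2,-1}(0.4941) = +0.662836 -0.084320 = +0.578516
|D^3_{-2,-1}|² = |d^3_{-2,-1}(β)|² = (+0.578516)² = 0.334681 (the z-rotation phases have unit modulus)

P=0.3347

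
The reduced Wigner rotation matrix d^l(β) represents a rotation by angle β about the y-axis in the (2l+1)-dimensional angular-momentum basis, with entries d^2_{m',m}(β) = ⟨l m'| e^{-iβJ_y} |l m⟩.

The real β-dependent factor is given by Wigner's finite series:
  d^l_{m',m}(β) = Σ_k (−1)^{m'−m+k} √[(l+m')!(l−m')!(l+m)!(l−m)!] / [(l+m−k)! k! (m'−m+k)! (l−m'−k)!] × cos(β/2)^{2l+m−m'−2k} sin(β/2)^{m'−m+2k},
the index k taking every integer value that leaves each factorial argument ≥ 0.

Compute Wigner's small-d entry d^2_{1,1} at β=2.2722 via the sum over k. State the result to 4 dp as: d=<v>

d=-0.4062

d^2_{1,1}(β=2.2722) via Wigner's sum:
c=cos(2.2722/2)=0.421135, s=sin(2.2722/2)=0.906998; N=√[6·1·6·1]=6.000000
k∈{0,1} keeps every argument non-negative
  k=0: (−1)^0·6.0000/(6)·0.4211^4·0.9070^0 = +0.031455
  k=1: (−1)^1·6.0000/(2)·0.4211^2·0.9070^2 = -0.437700
d^2_{1,1}(2.2722) = +0.031455 -0.437700 = -0.406245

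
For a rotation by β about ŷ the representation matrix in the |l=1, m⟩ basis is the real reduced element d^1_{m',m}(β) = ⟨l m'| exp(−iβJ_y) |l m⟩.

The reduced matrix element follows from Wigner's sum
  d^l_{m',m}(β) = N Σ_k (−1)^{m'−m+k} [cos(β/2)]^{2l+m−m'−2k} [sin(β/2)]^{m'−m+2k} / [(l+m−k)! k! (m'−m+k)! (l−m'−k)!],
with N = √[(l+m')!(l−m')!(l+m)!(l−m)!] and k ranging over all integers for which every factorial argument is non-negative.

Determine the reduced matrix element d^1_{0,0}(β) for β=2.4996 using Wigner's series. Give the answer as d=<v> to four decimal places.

d^1_{0,0}(β=2.4996) via Wigner's sum:
With c≡cos(β/2)=0.315512 and s≡sin(β/2)=0.948922, N=[1·1·1·1]^{1/2}=1.000000
The bounds max(0,m−m')=0 and min(l+m,l−m')=1 give 2 terms
  k=0: (−1)^0·1.0000/(1)·0.3155^2·0.9489^0 = +0.099548
  k=1: (−1)^1·1.0000/(1)·0.3155^0·0.9489^2 = -0.900452
d^1_{0,0}(2.4996) = +0.099548 -0.900452 = -0.800904

d=-0.8009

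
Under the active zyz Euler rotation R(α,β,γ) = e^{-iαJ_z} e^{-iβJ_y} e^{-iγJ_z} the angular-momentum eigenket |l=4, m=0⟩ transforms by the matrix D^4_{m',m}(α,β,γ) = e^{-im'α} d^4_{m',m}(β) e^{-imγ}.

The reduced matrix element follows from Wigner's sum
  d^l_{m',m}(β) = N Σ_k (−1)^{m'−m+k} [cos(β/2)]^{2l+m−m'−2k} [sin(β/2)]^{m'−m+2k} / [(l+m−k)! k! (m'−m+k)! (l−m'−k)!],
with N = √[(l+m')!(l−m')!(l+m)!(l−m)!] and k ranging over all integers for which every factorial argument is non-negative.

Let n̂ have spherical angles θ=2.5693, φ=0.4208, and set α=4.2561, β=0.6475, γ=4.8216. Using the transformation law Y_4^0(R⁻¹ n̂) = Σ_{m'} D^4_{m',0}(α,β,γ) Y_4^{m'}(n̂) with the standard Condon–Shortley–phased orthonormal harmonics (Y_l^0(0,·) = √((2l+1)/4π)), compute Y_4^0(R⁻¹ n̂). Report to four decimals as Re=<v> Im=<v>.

Re=0.2933 Im=0.0000

Need the full column D^4_{m',0} for m'=−4..4 at α=4.2561, β=0.6475, γ=4.8216.
cos(β/2)=0.948049, sin(β/2)=0.318124
d^4_{-4,0}: single k=4 term ⇒ +0.069224;  D = -0.017419-0.066997i
d^4_{-3,0}: k∈[3..4] ⇒ +0.291748 -0.032850 = +0.258897;  D = +0.253637+0.051924i
d^4_{-2,0}: k∈[2..4] ⇒ +0.697106 -0.209314 +0.008838 = +0.496630;  D = -0.303793+0.392876i
d^4_{-1,0}: k∈[1..4] ⇒ +0.979326 -0.661622 +0.074497 -0.001398 = +0.390804;  D = -0.172196-0.350822i
d^4_{0,0}: k∈[0..4] ⇒ +0.652599 -1.175704 +0.297859 -0.014906 +0.000105 = -0.240046;  D = -0.240046+0.000000i
d^4_{1,0}: k∈[0..3] ⇒ -0.979326 +0.661622 -0.074497 +0.001398 = -0.390804;  D = +0.172196-0.350822i
d^4_{2,0}: k∈[0..2] ⇒ +0.697106 -0.209314 +0.008838 = +0.496630;  D = -0.303793-0.392876i
d^4_{3,0}: k∈[0..1] ⇒ -0.291748 +0.032850 = -0.258897;  D = -0.253637+0.051924i
d^4_{4,0}: single k=0 term ⇒ +0.069224;  D = -0.017419+0.066997i
Y_4^{m'}(θ=2.5693,φ=0.4208) and Σ D·Y over m':
  (-0.0174-0.0670i)·(-0.0043-0.0378i)  (+0.2536+0.0519i)·(-0.0507+0.1592i)  (-0.3038+0.3929i)·(+0.2580-0.2888i)  (-0.1722-0.3508i)·(-0.3828+0.1713i)  (-0.2400+0.0000i)·(-0.0763+0.0000i)  (+0.1722-0.3508i)·(+0.3828+0.1713i)  (-0.3038-0.3929i)·(+0.2580+0.2888i)  (-0.2536+0.0519i)·(+0.0507+0.1592i)  (-0.0174+0.0670i)·(-0.0043+0.0378i)
Y_4^0(R⁻¹ n̂) = +0.293267+0.000000i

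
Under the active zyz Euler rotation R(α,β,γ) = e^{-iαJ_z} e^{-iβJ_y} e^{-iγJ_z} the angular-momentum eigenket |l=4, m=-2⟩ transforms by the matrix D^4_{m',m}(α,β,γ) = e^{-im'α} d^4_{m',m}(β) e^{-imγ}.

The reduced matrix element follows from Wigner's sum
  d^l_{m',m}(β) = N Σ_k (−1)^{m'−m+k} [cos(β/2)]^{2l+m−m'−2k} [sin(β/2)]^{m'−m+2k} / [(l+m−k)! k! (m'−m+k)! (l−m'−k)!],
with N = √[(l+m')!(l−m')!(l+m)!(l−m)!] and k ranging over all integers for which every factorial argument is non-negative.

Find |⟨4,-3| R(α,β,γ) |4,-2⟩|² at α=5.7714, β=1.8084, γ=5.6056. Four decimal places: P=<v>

P=0.1528

Split into d^4_{-3,-2}(β=1.8084) × two z-phases.
c=cos(1.8084/2)=0.618315, s=sin(1.8084/2)=0.785931; N=√[1·5040·2·720]=2693.993318
k: max(0,(-2)−(-3))=1 … min(4+(-2),4−(-3))=2
  k=1: (−1)^0·2693.9933/(720)·0.6183^7·0.7859^1 = +0.101605
  k=2: (−1)^1·2693.9933/(240)·0.6183^5·0.7859^3 = -0.492476
d^4_{-3,-2}(1.8084) = +0.101605 -0.492476 = -0.390871
|D^4_{-3,-2}|² = |d^4_{-3,-2}(β)|² = (-0.390871)² = 0.152781 (the z-rotation phases have unit modulus)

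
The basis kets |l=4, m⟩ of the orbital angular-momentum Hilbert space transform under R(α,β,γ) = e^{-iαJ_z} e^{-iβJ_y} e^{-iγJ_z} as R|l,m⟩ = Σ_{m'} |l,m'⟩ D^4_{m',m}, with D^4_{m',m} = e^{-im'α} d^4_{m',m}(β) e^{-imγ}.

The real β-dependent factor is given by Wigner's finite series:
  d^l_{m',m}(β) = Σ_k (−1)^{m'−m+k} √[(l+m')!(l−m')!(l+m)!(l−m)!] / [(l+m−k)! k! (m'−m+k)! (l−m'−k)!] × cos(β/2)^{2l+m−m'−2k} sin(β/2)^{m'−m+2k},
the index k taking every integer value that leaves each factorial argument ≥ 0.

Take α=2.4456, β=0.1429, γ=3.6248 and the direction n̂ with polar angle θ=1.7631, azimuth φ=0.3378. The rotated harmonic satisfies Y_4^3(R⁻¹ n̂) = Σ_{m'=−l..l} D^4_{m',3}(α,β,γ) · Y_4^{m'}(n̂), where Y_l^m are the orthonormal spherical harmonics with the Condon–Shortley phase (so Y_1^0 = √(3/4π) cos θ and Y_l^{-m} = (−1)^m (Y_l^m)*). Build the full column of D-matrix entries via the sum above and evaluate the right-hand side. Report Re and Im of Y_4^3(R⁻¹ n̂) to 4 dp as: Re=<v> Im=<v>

Re=-0.0489 Im=0.2895

Need the full column D^4_{m',3} for m'=−4..4 at α=2.4456, β=0.1429, γ=3.6248.
cos(β/2)=0.997449, sin(β/2)=0.071389
d^4_{-4,3}: single k=7 term ⇒ +0.000000;  D = +0.000000-0.000000i
d^4_{-3,3}: k∈[6..7] ⇒ +0.000001 -0.000000 = +0.000001;  D = -0.000001+0.000000i
d^4_{-2,3}: k∈[5..6] ⇒ +0.000021 -0.000000 = +0.000021;  D = +0.000020+0.000006i
d^4_{-1,3}: k∈[4..5] ⇒ +0.000340 -0.000001 = +0.000339;  D = -0.000184-0.000285i
d^4_{0,3}: k∈[3..4] ⇒ +0.004250 -0.000022 = +0.004228;  D = -0.000511+0.004197i
d^4_{1,3}: k∈[2..3] ⇒ +0.039836 -0.000340 = +0.039496;  D = +0.028801-0.027027i
d^4_{2,3}: k∈[1..2] ⇒ +0.262380 -0.004032 = +0.258348;  D = -0.257919+0.014882i
d^4_{3,3}: k∈[0..1] ⇒ +0.979770 -0.035132 = +0.944637;  D = +0.758616+0.562887i
d^4_{4,3}: single k=0 term ⇒ -0.198340;  D = +0.046461+0.192822i
Y_4^{m'}(θ=1.7631,φ=0.3378) and Σ D·Y over m':
  (+0.0000-0.0000i)·(+0.0895-0.4009i)  (-0.0000+0.0000i)·(-0.1197+0.1920i)  (+0.0000+0.0000i)·(-0.1872+0.1500i)  (-0.0002-0.0003i)·(+0.2298-0.0807i)  (-0.0005+0.0042i)·(+0.2064+0.0000i)  (+0.0288-0.0270i)·(-0.2298-0.0807i)  (-0.2579+0.0149i)·(-0.1872-0.1500i)  (+0.7586+0.5629i)·(+0.1197+0.1920i)  (+0.0465+0.1928i)·(+0.0895+0.4009i)
Y_4^3(R⁻¹ n̂) = -0.048894+0.289502i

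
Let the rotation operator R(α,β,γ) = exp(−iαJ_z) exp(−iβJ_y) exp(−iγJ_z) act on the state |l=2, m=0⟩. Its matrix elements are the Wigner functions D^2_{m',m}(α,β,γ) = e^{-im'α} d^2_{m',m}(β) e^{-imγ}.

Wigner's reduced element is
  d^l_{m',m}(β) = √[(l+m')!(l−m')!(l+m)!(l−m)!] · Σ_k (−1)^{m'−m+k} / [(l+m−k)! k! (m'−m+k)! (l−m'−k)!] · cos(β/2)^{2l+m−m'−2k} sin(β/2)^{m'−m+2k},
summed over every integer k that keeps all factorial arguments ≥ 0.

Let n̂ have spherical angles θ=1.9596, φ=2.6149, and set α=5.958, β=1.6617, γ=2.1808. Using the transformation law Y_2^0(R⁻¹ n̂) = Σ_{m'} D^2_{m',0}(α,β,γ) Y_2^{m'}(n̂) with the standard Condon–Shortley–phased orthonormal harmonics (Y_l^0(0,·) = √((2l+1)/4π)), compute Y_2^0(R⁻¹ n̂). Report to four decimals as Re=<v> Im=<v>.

Re=0.3983 Im=0.0000

Need the full column D^2_{m',0} for m'=−2..2 at α=5.958, β=1.6617, γ=2.1808.
cos(β/2)=0.674248, sin(β/2)=0.738505
d^2_{-2,0}: single k=2 term ⇒ +0.607326;  D = +0.483346-0.367725i
d^2_{-1,0}: k∈[1..2] ⇒ +0.554483 -0.665205 = -0.110721;  D = -0.104919+0.035374i
d^2_{0,0}: k∈[0..2] ⇒ +0.206671 -0.991759 +0.297449 = -0.487639;  D = -0.487639+0.000000i
d^2_{1,0}: k∈[0..1] ⇒ -0.554483 +0.665205 = +0.110721;  D = +0.104919+0.035374i
d^2_{2,0}: single k=0 term ⇒ +0.607326;  D = +0.483346+0.367725i
Y_2^{m'}(θ=1.9596,φ=2.6149) and Σ D·Y over m':
  (+0.4833-0.3677i)·(+0.1636+0.2875i)  (-0.1049+0.0354i)·(+0.2343+0.1362i)  (-0.4876+0.0000i)·(-0.1794+0.0000i)  (+0.1049+0.0354i)·(-0.2343+0.1362i)  (+0.4833+0.3677i)·(+0.1636-0.2875i)
Y_2^0(R⁻¹ n̂) = +0.398274+0.000000i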